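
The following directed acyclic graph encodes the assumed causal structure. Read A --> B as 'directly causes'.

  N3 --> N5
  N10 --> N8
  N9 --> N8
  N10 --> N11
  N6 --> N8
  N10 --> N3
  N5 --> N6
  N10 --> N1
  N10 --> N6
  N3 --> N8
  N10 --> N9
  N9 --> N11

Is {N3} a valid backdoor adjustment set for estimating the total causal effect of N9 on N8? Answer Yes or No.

No

Backdoor paths from N9 to N8 (paths whose first edge points into N9):
  P1: N9 <- N10 -> N3 -> N5 -> N6 -> N8
  P2: N9 <- N10 -> N3 -> N8
  P3: N9 <- N10 -> N6 <- N5 <- N3 -> N8
  P4: N9 <- N10 -> N6 -> N8
  P5: N9 <- N10 -> N8
Condition 1 (no descendant of N9 in the set): holds — descendants of N9 are {N11, N8}; none are in {N3}.
Condition 2 (every backdoor path blocked by {N3}):
  P1: blocked at chain node N3 ∈ conditioning set.
  P2: blocked at chain node N3 ∈ conditioning set.
  P3: blocked at collider N6 (neither it nor any descendant is in the conditioning set).
  P4: open — no interior node is in the conditioning set.
  P5: open — no interior node is in the conditioning set.
{N3} does not satisfy the backdoor criterion.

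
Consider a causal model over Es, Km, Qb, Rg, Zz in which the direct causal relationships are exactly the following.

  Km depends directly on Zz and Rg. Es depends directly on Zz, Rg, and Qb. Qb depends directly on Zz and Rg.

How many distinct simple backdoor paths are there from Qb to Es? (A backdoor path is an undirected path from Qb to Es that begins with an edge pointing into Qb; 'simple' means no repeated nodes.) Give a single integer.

A backdoor path from Qb to Es is any simple undirected path whose first edge points into Qb (i.e. leaves Qb via a parent).
Parents of Qb: {Rg, Zz}.
Enumerating:
  P1: Qb <- Rg -> Km <- Zz -> Es
  P2: Qb <- Rg -> Es
  P3: Qb <- Zz -> Km <- Rg -> Es
  P4: Qb <- Zz -> Es
That exhausts the simple backdoor paths. Count: 4.

4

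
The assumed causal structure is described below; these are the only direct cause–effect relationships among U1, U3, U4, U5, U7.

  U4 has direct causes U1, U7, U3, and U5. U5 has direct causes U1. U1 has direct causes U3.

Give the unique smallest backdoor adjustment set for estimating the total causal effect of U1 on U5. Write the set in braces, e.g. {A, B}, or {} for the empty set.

Variables eligible for adjustment (non-descendants of U1, excluding U1 and U5): {U3, U7}.
Backdoor paths from U1 to U5:
  P1: U1 <- U3 -> U4 <- U5
Each backdoor path contains an unconditioned collider, so every path is already blocked with the empty conditioning set:
  P1: blocked at collider U4 (neither it nor any descendant is in the conditioning set).
The empty set is therefore the unique smallest valid set.

{}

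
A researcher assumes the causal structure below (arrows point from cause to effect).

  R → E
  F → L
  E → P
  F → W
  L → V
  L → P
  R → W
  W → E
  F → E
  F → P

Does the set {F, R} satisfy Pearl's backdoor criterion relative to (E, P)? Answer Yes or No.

Backdoor paths from E to P (paths whose first edge points into E):
  P1: E <- R -> W <- F -> L -> P
  P2: E <- R -> W <- F -> P
  P3: E <- F -> L -> P
  P4: E <- F -> P
  P5: E <- W <- F -> L -> P
  P6: E <- W <- F -> P
Condition 1 (no descendant of E in the set): holds — descendants of E are {P}; none are in {F, R}.
Condition 2 (every backdoor path blocked by {F, R}):
  P1: blocked at fork node R ∈ conditioning set.
  P2: blocked at fork node R ∈ conditioning set.
  P3: blocked at fork node F ∈ conditioning set.
  P4: blocked at fork node F ∈ conditioning set.
  P5: blocked at fork node F ∈ conditioning set.
  P6: blocked at fork node F ∈ conditioning set.
{F, R} satisfies the backdoor criterion.

Yes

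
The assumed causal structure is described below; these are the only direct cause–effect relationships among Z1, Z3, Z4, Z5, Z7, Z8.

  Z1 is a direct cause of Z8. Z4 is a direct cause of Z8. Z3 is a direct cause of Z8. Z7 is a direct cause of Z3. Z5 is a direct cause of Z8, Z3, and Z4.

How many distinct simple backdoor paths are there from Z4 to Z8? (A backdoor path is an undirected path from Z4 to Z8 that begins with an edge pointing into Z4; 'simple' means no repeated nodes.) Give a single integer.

2

A backdoor path from Z4 to Z8 is any simple undirected path whose first edge points into Z4 (i.e. leaves Z4 via a parent).
Parents of Z4: {Z5}.
Enumerating:
  P1: Z4 <- Z5 -> Z3 -> Z8
  P2: Z4 <- Z5 -> Z8
That exhausts the simple backdoor paths. Count: 2.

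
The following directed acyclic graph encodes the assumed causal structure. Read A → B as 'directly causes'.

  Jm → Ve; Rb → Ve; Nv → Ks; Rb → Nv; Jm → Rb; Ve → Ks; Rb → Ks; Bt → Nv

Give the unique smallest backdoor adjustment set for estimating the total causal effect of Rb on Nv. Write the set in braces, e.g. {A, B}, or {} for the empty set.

Variables eligible for adjustment (non-descendants of Rb, excluding Rb and Nv): {Bt, Jm}.
Backdoor paths from Rb to Nv:
  P1: Rb <- Jm -> Ve -> Ks <- Nv
Each backdoor path contains an unconditioned collider, so every path is already blocked with the empty conditioning set:
  P1: blocked at collider Ks (neither it nor any descendant is in the conditioning set).
The empty set is therefore the unique smallest valid set.

{}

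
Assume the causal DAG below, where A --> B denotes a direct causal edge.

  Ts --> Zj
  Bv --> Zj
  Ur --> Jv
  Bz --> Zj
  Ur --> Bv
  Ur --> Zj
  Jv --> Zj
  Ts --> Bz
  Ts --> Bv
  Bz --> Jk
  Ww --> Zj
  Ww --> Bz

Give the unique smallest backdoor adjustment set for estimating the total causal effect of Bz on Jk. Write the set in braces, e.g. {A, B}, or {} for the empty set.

Variables eligible for adjustment (non-descendants of Bz, excluding Bz and Jk): {Bv, Jv, Ts, Ur, Ww}.
Backdoor paths from Bz to Jk:
  (none)
With no backdoor paths the empty set already satisfies the criterion, and it is trivially minimal.

{}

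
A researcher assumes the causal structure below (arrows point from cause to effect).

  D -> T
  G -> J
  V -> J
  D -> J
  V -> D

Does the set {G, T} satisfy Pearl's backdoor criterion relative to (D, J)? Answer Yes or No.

Backdoor paths from D to J (paths whose first edge points into D):
  P1: D <- V -> J
Condition 1 (no descendant of D in the set): FAILS — T is a descendant of D.
Condition 2 (every backdoor path blocked by {G, T}):
  P1: open — no interior node is in the conditioning set.
{G, T} does not satisfy the backdoor criterion.

No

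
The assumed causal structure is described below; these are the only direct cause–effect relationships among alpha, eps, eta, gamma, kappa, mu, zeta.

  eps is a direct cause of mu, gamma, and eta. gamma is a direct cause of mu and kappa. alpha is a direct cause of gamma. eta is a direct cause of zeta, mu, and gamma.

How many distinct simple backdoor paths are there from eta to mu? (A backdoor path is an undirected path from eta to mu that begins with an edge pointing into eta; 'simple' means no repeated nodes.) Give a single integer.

A backdoor path from eta to mu is any simple undirected path whose first edge points into eta (i.e. leaves eta via a parent).
Parents of eta: {eps}.
Enumerating:
  P1: eta <- eps -> gamma -> mu
  P2: eta <- eps -> mu
That exhausts the simple backdoor paths. Count: 2.

2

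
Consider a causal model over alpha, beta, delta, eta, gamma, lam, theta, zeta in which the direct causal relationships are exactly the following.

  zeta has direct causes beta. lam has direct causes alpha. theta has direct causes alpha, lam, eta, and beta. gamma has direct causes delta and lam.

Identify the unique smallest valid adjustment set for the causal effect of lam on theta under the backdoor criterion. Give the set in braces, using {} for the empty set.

Variables eligible for adjustment (non-descendants of lam, excluding lam and theta): {alpha, beta, delta, eta, zeta}.
Backdoor paths from lam to theta:
  P1: lam <- alpha -> theta
The empty set is not sufficient: P1 (lam <- alpha -> theta) has no collider blocking it and no conditioned non-collider, so it is open.
Try {alpha}:
  P1: blocked at fork node alpha ∈ conditioning set.
{alpha} contains no descendant of lam and blocks every backdoor path.
No other singleton works — e.g. {beta} leaves P1 open — so {alpha} is the unique smallest valid adjustment set.

{alpha}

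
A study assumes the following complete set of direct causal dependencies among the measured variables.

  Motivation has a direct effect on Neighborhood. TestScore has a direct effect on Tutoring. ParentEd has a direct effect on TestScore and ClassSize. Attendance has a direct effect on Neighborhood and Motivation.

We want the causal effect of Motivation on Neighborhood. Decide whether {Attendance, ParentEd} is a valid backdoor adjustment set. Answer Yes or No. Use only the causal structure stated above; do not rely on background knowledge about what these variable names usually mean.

Backdoor paths from Motivation to Neighborhood (paths whose first edge points into Motivation):
  P1: Motivation <- Attendance -> Neighborhood
Condition 1 (no descendant of Motivation in the set): holds — descendants of Motivation are {Neighborhood}; none are in {Attendance, ParentEd}.
Condition 2 (every backdoor path blocked by {Attendance, ParentEd}):
  P1: blocked at fork node Attendance ∈ conditioning set.
{Attendance, ParentEd} satisfies the backdoor criterion.

Yes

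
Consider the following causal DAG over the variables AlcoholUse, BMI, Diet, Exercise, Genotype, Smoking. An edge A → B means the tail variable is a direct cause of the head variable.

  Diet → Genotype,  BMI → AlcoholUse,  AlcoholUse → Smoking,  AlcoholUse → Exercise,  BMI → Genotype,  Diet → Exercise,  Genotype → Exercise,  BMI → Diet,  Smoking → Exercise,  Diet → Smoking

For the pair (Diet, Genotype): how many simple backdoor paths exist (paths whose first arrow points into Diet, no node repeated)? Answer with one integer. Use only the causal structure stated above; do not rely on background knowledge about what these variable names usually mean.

3

A backdoor path from Diet to Genotype is any simple undirected path whose first edge points into Diet (i.e. leaves Diet via a parent).
Parents of Diet: {BMI}.
Enumerating:
  P1: Diet <- BMI -> AlcoholUse -> Smoking -> Exercise <- Genotype
  P2: Diet <- BMI -> AlcoholUse -> Exercise <- Genotype
  P3: Diet <- BMI -> Genotype
That exhausts the simple backdoor paths. Count: 3.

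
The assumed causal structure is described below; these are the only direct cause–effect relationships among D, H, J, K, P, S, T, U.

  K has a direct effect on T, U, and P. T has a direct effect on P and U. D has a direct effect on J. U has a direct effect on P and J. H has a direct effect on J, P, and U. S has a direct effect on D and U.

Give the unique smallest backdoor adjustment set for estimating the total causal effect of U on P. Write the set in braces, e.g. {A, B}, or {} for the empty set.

Variables eligible for adjustment (non-descendants of U, excluding U and P): {D, H, K, S, T}.
Backdoor paths from U to P:
  P1: U <- S -> D -> J <- H -> P
  P2: U <- H -> P
  P3: U <- K -> T -> P
  P4: U <- K -> P
  P5: U <- T <- K -> P
  P6: U <- T -> P
The empty set is not sufficient: P2 (U <- H -> P) has no collider blocking it and no conditioned non-collider, so it is open.
Try {H, K, T}:
  P1: blocked at collider J (neither it nor any descendant is in the conditioning set).
  P2: blocked at fork node H ∈ conditioning set.
  P3: blocked at fork node K ∈ conditioning set.
  P4: blocked at fork node K ∈ conditioning set.
  P5: blocked at chain node T ∈ conditioning set.
  P6: blocked at fork node T ∈ conditioning set.
{H, K, T} contains no descendant of U and blocks every backdoor path.
Every element of {H, K, T} is needed (dropping H leaves P2 open; dropping K leaves P4 open; dropping T leaves P6 open), so no proper subset is valid.
Among all size-3 subsets of the eligible variables, only {H, K, T} blocks every backdoor path, so it is the unique smallest valid adjustment set.

{H, K, T}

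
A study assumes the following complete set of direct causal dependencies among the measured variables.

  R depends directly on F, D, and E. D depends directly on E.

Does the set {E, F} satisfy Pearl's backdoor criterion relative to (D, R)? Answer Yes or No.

Backdoor paths from D to R (paths whose first edge points into D):
  P1: D <- E -> R
Condition 1 (no descendant of D in the set): holds — descendants of D are {R}; none are in {E, F}.
Condition 2 (every backdoor path blocked by {E, F}):
  P1: blocked at fork node E ∈ conditioning set.
{E, F} satisfies the backdoor criterion.

Yes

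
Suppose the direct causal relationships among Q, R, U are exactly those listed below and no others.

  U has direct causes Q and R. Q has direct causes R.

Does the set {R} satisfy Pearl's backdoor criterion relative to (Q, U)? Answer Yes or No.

Backdoor paths from Q to U (paths whose first edge points into Q):
  P1: Q <- R -> U
Condition 1 (no descendant of Q in the set): holds — descendants of Q are {U}; none are in {R}.
Condition 2 (every backdoor path blocked by {R}):
  P1: blocked at fork node R ∈ conditioning set.
{R} satisfies the backdoor criterion.

Yes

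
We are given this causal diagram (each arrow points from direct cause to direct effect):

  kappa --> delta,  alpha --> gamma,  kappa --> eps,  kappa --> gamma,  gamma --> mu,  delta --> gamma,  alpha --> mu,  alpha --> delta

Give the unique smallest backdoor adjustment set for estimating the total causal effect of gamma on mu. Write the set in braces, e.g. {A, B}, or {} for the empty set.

{alpha}

Variables eligible for adjustment (non-descendants of gamma, excluding gamma and mu): {alpha, delta, eps, kappa}.
Backdoor paths from gamma to mu:
  P1: gamma <- kappa -> delta <- alpha -> mu
  P2: gamma <- alpha -> mu
  P3: gamma <- delta <- alpha -> mu
The empty set is not sufficient: P2 (gamma <- alpha -> mu) has no collider blocking it and no conditioned non-collider, so it is open.
Try {alpha}:
  P1: blocked at collider delta (neither it nor any descendant is in the conditioning set).
  P2: blocked at fork node alpha ∈ conditioning set.
  P3: blocked at fork node alpha ∈ conditioning set.
{alpha} contains no descendant of gamma and blocks every backdoor path.
No other singleton works — e.g. {kappa} leaves P2 open — so {alpha} is the unique smallest valid adjustment set.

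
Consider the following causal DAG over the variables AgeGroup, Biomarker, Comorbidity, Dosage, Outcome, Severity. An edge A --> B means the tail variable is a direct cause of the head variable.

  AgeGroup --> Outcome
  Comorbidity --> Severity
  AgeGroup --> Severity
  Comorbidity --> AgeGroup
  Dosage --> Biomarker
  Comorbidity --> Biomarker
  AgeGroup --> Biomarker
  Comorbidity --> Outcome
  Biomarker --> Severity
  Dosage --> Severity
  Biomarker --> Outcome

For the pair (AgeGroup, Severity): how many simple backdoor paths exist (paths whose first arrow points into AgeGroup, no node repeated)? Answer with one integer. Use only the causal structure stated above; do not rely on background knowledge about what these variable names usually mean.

5

A backdoor path from AgeGroup to Severity is any simple undirected path whose first edge points into AgeGroup (i.e. leaves AgeGroup via a parent).
Parents of AgeGroup: {Comorbidity}.
Enumerating:
  P1: AgeGroup <- Comorbidity -> Biomarker <- Dosage -> Severity
  P2: AgeGroup <- Comorbidity -> Biomarker -> Severity
  P3: AgeGroup <- Comorbidity -> Outcome <- Biomarker <- Dosage -> Severity
  P4: AgeGroup <- Comorbidity -> Outcome <- Biomarker -> Severity
  P5: AgeGroup <- Comorbidity -> Severity
That exhausts the simple backdoor paths. Count: 5.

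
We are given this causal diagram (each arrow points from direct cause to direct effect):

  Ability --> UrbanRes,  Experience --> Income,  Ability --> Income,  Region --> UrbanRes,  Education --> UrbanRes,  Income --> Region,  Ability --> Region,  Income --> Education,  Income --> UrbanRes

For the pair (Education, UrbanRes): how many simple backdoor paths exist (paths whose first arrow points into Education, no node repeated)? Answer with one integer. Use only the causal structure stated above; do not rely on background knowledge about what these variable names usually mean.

A backdoor path from Education to UrbanRes is any simple undirected path whose first edge points into Education (i.e. leaves Education via a parent).
Parents of Education: {Income}.
Enumerating:
  P1: Education <- Income <- Ability -> Region -> UrbanRes
  P2: Education <- Income <- Ability -> UrbanRes
  P3: Education <- Income -> Region <- Ability -> UrbanRes
  P4: Education <- Income -> Region -> UrbanRes
  P5: Education <- Income -> UrbanRes
That exhausts the simple backdoor paths. Count: 5.

5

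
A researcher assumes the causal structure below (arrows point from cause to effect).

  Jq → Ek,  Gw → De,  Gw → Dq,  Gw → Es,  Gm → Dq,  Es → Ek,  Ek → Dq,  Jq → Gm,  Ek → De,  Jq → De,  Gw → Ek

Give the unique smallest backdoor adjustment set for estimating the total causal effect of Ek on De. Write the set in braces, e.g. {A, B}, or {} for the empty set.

{Gw, Jq}

Variables eligible for adjustment (non-descendants of Ek, excluding Ek and De): {Es, Gm, Gw, Jq}.
Backdoor paths from Ek to De:
  P1: Ek <- Gw -> Dq <- Gm <- Jq -> De
  P2: Ek <- Gw -> De
  P3: Ek <- Jq -> Gm -> Dq <- Gw -> De
  P4: Ek <- Jq -> De
  P5: Ek <- Es <- Gw -> Dq <- Gm <- Jq -> De
  P6: Ek <- Es <- Gw -> De
The empty set is not sufficient: P2 (Ek <- Gw -> De) has no collider blocking it and no conditioned non-collider, so it is open.
Try {Gw, Jq}:
  P1: blocked at fork node Gw ∈ conditioning set.
  P2: blocked at fork node Gw ∈ conditioning set.
  P3: blocked at fork node Jq ∈ conditioning set.
  P4: blocked at fork node Jq ∈ conditioning set.
  P5: blocked at fork node Gw ∈ conditioning set.
  P6: blocked at fork node Gw ∈ conditioning set.
{Gw, Jq} contains no descendant of Ek and blocks every backdoor path.
Every element of {Gw, Jq} is needed (dropping Gw leaves P2 open; dropping Jq leaves P4 open), so no proper subset is valid.
Among all size-2 subsets of the eligible variables, only {Gw, Jq} blocks every backdoor path, so it is the unique smallest valid adjustment set.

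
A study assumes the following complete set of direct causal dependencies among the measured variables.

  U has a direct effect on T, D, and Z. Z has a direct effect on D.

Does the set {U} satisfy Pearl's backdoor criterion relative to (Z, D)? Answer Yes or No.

Backdoor paths from Z to D (paths whose first edge points into Z):
  P1: Z <- U -> D
Condition 1 (no descendant of Z in the set): holds — descendants of Z are {D}; none are in {U}.
Condition 2 (every backdoor path blocked by {U}):
  P1: blocked at fork node U ∈ conditioning set.
{U} satisfies the backdoor criterion.

Yes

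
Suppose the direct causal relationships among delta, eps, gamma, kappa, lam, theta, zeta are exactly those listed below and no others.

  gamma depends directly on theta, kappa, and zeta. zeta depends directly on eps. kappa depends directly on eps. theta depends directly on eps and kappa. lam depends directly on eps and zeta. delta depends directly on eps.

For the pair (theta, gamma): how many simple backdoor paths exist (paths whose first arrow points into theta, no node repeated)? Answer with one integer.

A backdoor path from theta to gamma is any simple undirected path whose first edge points into theta (i.e. leaves theta via a parent).
Parents of theta: {eps, kappa}.
Enumerating:
  P1: theta <- eps -> zeta -> gamma
  P2: theta <- eps -> kappa -> gamma
  P3: theta <- eps -> lam <- zeta -> gamma
  P4: theta <- kappa <- eps -> zeta -> gamma
  P5: theta <- kappa <- eps -> lam <- zeta -> gamma
  P6: theta <- kappa -> gamma
That exhausts the simple backdoor paths. Count: 6.

6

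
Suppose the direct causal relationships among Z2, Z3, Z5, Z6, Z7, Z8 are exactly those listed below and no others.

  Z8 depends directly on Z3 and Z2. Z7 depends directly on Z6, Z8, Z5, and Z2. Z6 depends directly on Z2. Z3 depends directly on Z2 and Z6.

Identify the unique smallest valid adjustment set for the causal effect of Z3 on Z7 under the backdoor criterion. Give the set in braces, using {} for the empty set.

{Z2, Z6}

Variables eligible for adjustment (non-descendants of Z3, excluding Z3 and Z7): {Z2, Z5, Z6}.
Backdoor paths from Z3 to Z7:
  P1: Z3 <- Z2 -> Z6 -> Z7
  P2: Z3 <- Z2 -> Z8 -> Z7
  P3: Z3 <- Z2 -> Z7
  P4: Z3 <- Z6 <- Z2 -> Z8 -> Z7
  P5: Z3 <- Z6 <- Z2 -> Z7
  P6: Z3 <- Z6 -> Z7
The empty set is not sufficient: P1 (Z3 <- Z2 -> Z6 -> Z7) has no collider blocking it and no conditioned non-collider, so it is open.
Try {Z2, Z6}:
  P1: blocked at fork node Z2 ∈ conditioning set.
  P2: blocked at fork node Z2 ∈ conditioning set.
  P3: blocked at fork node Z2 ∈ conditioning set.
  P4: blocked at chain node Z6 ∈ conditioning set.
  P5: blocked at chain node Z6 ∈ conditioning set.
  P6: blocked at fork node Z6 ∈ conditioning set.
{Z2, Z6} contains no descendant of Z3 and blocks every backdoor path.
Every element of {Z2, Z6} is needed (dropping Z2 leaves P2 open; dropping Z6 leaves P6 open), so no proper subset is valid.
Among all size-2 subsets of the eligible variables, only {Z2, Z6} blocks every backdoor path, so it is the unique smallest valid adjustment set.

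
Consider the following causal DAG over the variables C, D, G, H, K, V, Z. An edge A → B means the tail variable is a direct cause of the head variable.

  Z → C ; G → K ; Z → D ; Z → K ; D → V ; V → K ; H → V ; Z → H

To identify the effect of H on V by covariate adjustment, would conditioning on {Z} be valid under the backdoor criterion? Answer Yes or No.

Yes

Backdoor paths from H to V (paths whose first edge points into H):
  P1: H <- Z -> D -> V
  P2: H <- Z -> K <- V
Condition 1 (no descendant of H in the set): holds — descendants of H are {K, V}; none are in {Z}.
Condition 2 (every backdoor path blocked by {Z}):
  P1: blocked at fork node Z ∈ conditioning set.
  P2: blocked at fork node Z ∈ conditioning set.
{Z} satisfies the backdoor criterion.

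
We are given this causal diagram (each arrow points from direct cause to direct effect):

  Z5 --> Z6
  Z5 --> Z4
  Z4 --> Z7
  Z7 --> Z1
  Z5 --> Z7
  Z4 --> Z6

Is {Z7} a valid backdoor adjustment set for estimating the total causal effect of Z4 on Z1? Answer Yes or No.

Backdoor paths from Z4 to Z1 (paths whose first edge points into Z4):
  P1: Z4 <- Z5 -> Z7 -> Z1
Condition 1 (no descendant of Z4 in the set): FAILS — Z7 is a descendant of Z4.
Condition 2 (every backdoor path blocked by {Z7}):
  P1: blocked at chain node Z7 ∈ conditioning set.
{Z7} does not satisfy the backdoor criterion.

No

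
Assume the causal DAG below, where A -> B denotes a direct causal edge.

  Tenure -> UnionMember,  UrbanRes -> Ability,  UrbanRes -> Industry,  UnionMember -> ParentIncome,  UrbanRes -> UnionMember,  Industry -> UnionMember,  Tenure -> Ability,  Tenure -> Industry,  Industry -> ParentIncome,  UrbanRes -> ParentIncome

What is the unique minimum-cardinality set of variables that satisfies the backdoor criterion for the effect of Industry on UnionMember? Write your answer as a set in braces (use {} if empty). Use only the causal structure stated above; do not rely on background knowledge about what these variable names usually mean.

{Tenure, UrbanRes}

Variables eligible for adjustment (non-descendants of Industry, excluding Industry and UnionMember): {Ability, Tenure, UrbanRes}.
Backdoor paths from Industry to UnionMember:
  P1: Industry <- Tenure -> UnionMember
  P2: Industry <- Tenure -> Ability <- UrbanRes -> UnionMember
  P3: Industry <- Tenure -> Ability <- UrbanRes -> ParentIncome <- UnionMember
  P4: Industry <- UrbanRes -> UnionMember
  P5: Industry <- UrbanRes -> ParentIncome <- UnionMember
  P6: Industry <- UrbanRes -> Ability <- Tenure -> UnionMember
The empty set is not sufficient: P1 (Industry <- Tenure -> UnionMember) has no collider blocking it and no conditioned non-collider, so it is open.
Try {Tenure, UrbanRes}:
  P1: blocked at fork node Tenure ∈ conditioning set.
  P2: blocked at fork node Tenure ∈ conditioning set.
  P3: blocked at fork node Tenure ∈ conditioning set.
  P4: blocked at fork node UrbanRes ∈ conditioning set.
  P5: blocked at fork node UrbanRes ∈ conditioning set.
  P6: blocked at fork node UrbanRes ∈ conditioning set.
{Tenure, UrbanRes} contains no descendant of Industry and blocks every backdoor path.
Every element of {Tenure, UrbanRes} is needed (dropping Tenure leaves P1 open; dropping UrbanRes leaves P4 open), so no proper subset is valid.
Among all size-2 subsets of the eligible variables, only {Tenure, UrbanRes} blocks every backdoor path, so it is the unique smallest valid adjustment set.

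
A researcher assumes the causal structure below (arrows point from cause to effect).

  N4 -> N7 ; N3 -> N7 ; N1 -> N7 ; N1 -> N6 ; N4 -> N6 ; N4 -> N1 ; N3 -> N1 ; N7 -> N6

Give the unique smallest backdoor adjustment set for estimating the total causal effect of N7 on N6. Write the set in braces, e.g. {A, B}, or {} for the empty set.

Variables eligible for adjustment (non-descendants of N7, excluding N7 and N6): {N1, N3, N4}.
Backdoor paths from N7 to N6:
  P1: N7 <- N4 -> N1 -> N6
  P2: N7 <- N4 -> N6
  P3: N7 <- N3 -> N1 <- N4 -> N6
  P4: N7 <- N3 -> N1 -> N6
  P5: N7 <- N1 <- N4 -> N6
  P6: N7 <- N1 -> N6
The empty set is not sufficient: P1 (N7 <- N4 -> N1 -> N6) has no collider blocking it and no conditioned non-collider, so it is open.
Try {N1, N4}:
  P1: blocked at fork node N4 ∈ conditioning set.
  P2: blocked at fork node N4 ∈ conditioning set.
  P3: blocked at fork node N4 ∈ conditioning set.
  P4: blocked at chain node N1 ∈ conditioning set.
  P5: blocked at chain node N1 ∈ conditioning set.
  P6: blocked at fork node N1 ∈ conditioning set.
{N1, N4} contains no descendant of N7 and blocks every backdoor path.
Every element of {N1, N4} is needed (dropping N1 leaves P4 open; dropping N4 leaves P2 open), so no proper subset is valid.
Among all size-2 subsets of the eligible variables, only {N1, N4} blocks every backdoor path, so it is the unique smallest valid adjustment set.

{N1, N4}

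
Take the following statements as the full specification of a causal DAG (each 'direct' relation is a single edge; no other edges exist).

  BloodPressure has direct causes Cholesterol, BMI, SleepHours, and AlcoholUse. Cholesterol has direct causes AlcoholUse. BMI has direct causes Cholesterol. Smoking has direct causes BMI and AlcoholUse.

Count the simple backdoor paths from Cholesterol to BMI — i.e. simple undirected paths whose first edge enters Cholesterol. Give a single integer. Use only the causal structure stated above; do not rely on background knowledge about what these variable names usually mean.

2

A backdoor path from Cholesterol to BMI is any simple undirected path whose first edge points into Cholesterol (i.e. leaves Cholesterol via a parent).
Parents of Cholesterol: {AlcoholUse}.
Enumerating:
  P1: Cholesterol <- AlcoholUse -> BloodPressure <- BMI
  P2: Cholesterol <- AlcoholUse -> Smoking <- BMI
That exhausts the simple backdoor paths. Count: 2.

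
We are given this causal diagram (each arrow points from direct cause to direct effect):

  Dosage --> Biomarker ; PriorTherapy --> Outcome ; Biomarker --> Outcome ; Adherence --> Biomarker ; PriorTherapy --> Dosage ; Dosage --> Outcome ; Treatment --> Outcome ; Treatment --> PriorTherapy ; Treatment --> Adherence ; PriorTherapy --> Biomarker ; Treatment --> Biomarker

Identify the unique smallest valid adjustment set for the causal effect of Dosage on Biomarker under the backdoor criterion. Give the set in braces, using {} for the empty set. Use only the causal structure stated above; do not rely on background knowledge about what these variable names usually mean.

Variables eligible for adjustment (non-descendants of Dosage, excluding Dosage and Biomarker): {Adherence, PriorTherapy, Treatment}.
Backdoor paths from Dosage to Biomarker:
  P1: Dosage <- PriorTherapy <- Treatment -> Adherence -> Biomarker
  P2: Dosage <- PriorTherapy <- Treatment -> Biomarker
  P3: Dosage <- PriorTherapy <- Treatment -> Outcome <- Biomarker
  P4: Dosage <- PriorTherapy -> Biomarker
  P5: Dosage <- PriorTherapy -> Outcome <- Treatment -> Adherence -> Biomarker
  P6: Dosage <- PriorTherapy -> Outcome <- Treatment -> Biomarker
  P7: Dosage <- PriorTherapy -> Outcome <- Biomarker
The empty set is not sufficient: P1 (Dosage <- PriorTherapy <- Treatment -> Adherence -> Biomarker) has no collider blocking it and no conditioned non-collider, so it is open.
Try {PriorTherapy}:
  P1: blocked at chain node PriorTherapy ∈ conditioning set.
  P2: blocked at chain node PriorTherapy ∈ conditioning set.
  P3: blocked at chain node PriorTherapy ∈ conditioning set.
  P4: blocked at fork node PriorTherapy ∈ conditioning set.
  P5: blocked at fork node PriorTherapy ∈ conditioning set.
  P6: blocked at fork node PriorTherapy ∈ conditioning set.
  P7: blocked at fork node PriorTherapy ∈ conditioning set.
{PriorTherapy} contains no descendant of Dosage and blocks every backdoor path.
No other singleton works — e.g. {Treatment} leaves P4 open — so {PriorTherapy} is the unique smallest valid adjustment set.

{PriorTherapy}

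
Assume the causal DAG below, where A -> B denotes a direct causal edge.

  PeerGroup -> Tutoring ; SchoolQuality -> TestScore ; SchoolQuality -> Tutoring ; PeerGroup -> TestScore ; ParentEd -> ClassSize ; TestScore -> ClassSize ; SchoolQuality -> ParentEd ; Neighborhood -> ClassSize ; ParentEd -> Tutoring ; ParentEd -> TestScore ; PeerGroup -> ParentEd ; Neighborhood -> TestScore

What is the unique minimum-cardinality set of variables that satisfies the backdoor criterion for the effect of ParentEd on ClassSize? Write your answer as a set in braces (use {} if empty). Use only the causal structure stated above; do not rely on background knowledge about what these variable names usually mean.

{PeerGroup, SchoolQuality}

Variables eligible for adjustment (non-descendants of ParentEd, excluding ParentEd and ClassSize): {Neighborhood, PeerGroup, SchoolQuality}.
Backdoor paths from ParentEd to ClassSize:
  P1: ParentEd <- SchoolQuality -> TestScore <- Neighborhood -> ClassSize
  P2: ParentEd <- SchoolQuality -> TestScore -> ClassSize
  P3: ParentEd <- SchoolQuality -> Tutoring <- PeerGroup -> TestScore <- Neighborhood -> ClassSize
  P4: ParentEd <- SchoolQuality -> Tutoring <- PeerGroup -> TestScore -> ClassSize
  P5: ParentEd <- PeerGroup -> TestScore <- Neighborhood -> ClassSize
  P6: ParentEd <- PeerGroup -> TestScore -> ClassSize
  P7: ParentEd <- PeerGroup -> Tutoring <- SchoolQuality -> TestScore <- Neighborhood -> ClassSize
  P8: ParentEd <- PeerGroup -> Tutoring <- SchoolQuality -> TestScore -> ClassSize
The empty set is not sufficient: P2 (ParentEd <- SchoolQuality -> TestScore -> ClassSize) has no collider blocking it and no conditioned non-collider, so it is open.
Try {PeerGroup, SchoolQuality}:
  P1: blocked at fork node SchoolQuality ∈ conditioning set.
  P2: blocked at fork node SchoolQuality ∈ conditioning set.
  P3: blocked at fork node SchoolQuality ∈ conditioning set.
  P4: blocked at fork node SchoolQuality ∈ conditioning set.
  P5: blocked at fork node PeerGroup ∈ conditioning set.
  P6: blocked at fork node PeerGroup ∈ conditioning set.
  P7: blocked at fork node PeerGroup ∈ conditioning set.
  P8: blocked at fork node PeerGroup ∈ conditioning set.
{PeerGroup, SchoolQuality} contains no descendant of ParentEd and blocks every backdoor path.
Every element of {PeerGroup, SchoolQuality} is needed (dropping PeerGroup leaves P6 open; dropping SchoolQuality leaves P2 open), so no proper subset is valid.
Among all size-2 subsets of the eligible variables, only {PeerGroup, SchoolQuality} blocks every backdoor path, so it is the unique smallest valid adjustment set.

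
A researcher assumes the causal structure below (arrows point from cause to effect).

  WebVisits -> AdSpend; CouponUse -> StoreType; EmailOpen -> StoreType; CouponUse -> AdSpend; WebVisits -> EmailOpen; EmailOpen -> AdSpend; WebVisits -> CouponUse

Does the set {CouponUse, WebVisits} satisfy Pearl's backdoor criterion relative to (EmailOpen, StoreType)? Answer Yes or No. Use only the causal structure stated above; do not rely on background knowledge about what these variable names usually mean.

Backdoor paths from EmailOpen to StoreType (paths whose first edge points into EmailOpen):
  P1: EmailOpen <- WebVisits -> CouponUse -> StoreType
  P2: EmailOpen <- WebVisits -> AdSpend <- CouponUse -> StoreType
Condition 1 (no descendant of EmailOpen in the set): holds — descendants of EmailOpen are {AdSpend, StoreType}; none are in {CouponUse, WebVisits}.
Condition 2 (every backdoor path blocked by {CouponUse, WebVisits}):
  P1: blocked at fork node WebVisits ∈ conditioning set.
  P2: blocked at fork node WebVisits ∈ conditioning set.
{CouponUse, WebVisits} satisfies the backdoor criterion.

Yes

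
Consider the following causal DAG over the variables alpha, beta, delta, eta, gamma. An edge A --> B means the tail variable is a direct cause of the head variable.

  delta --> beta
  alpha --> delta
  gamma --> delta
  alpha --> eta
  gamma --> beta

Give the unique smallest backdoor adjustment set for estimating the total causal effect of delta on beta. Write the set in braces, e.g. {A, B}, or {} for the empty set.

{gamma}

Variables eligible for adjustment (non-descendants of delta, excluding delta and beta): {alpha, eta, gamma}.
Backdoor paths from delta to beta:
  P1: delta <- gamma -> beta
The empty set is not sufficient: P1 (delta <- gamma -> beta) has no collider blocking it and no conditioned non-collider, so it is open.
Try {gamma}:
  P1: blocked at fork node gamma ∈ conditioning set.
{gamma} contains no descendant of delta and blocks every backdoor path.
No other singleton works — e.g. {alpha} leaves P1 open — so {gamma} is the unique smallest valid adjustment set.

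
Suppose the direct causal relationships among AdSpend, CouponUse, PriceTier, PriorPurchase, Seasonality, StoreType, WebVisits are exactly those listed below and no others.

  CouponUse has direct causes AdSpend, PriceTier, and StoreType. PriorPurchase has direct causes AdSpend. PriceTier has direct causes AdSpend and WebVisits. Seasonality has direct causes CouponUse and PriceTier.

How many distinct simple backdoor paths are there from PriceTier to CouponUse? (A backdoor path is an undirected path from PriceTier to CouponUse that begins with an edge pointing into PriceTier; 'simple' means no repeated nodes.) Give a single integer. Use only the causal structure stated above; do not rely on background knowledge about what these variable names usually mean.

A backdoor path from PriceTier to CouponUse is any simple undirected path whose first edge points into PriceTier (i.e. leaves PriceTier via a parent).
Parents of PriceTier: {AdSpend, WebVisits}.
Enumerating:
  P1: PriceTier <- AdSpend -> CouponUse
That exhausts the simple backdoor paths. Count: 1.

1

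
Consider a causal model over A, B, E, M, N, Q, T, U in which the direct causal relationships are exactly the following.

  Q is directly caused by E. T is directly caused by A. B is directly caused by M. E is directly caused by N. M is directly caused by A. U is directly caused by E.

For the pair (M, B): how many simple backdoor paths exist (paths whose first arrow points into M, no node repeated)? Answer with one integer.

0

A backdoor path from M to B is any simple undirected path whose first edge points into M (i.e. leaves M via a parent).
Parents of M: {A}.
No simple path from any parent of M reaches B without revisiting M, so there are no backdoor paths.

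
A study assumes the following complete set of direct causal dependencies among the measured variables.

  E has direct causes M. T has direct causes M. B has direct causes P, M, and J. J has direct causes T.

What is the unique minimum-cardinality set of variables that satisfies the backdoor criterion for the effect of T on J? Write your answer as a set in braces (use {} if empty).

Variables eligible for adjustment (non-descendants of T, excluding T and J): {E, M, P}.
Backdoor paths from T to J:
  P1: T <- M -> B <- J
Each backdoor path contains an unconditioned collider, so every path is already blocked with the empty conditioning set:
  P1: blocked at collider B (neither it nor any descendant is in the conditioning set).
The empty set is therefore the unique smallest valid set.

{}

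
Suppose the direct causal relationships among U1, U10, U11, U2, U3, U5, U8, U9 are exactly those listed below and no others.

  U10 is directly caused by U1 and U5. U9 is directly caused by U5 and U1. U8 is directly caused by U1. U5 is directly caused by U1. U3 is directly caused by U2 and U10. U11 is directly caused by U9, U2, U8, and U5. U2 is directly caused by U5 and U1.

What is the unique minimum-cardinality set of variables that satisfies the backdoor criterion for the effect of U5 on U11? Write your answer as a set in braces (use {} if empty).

Variables eligible for adjustment (non-descendants of U5, excluding U5 and U11): {U1, U8}.
Backdoor paths from U5 to U11:
  P1: U5 <- U1 -> U8 -> U11
  P2: U5 <- U1 -> U10 -> U3 <- U2 -> U11
  P3: U5 <- U1 -> U2 -> U11
  P4: U5 <- U1 -> U9 -> U11
The empty set is not sufficient: P1 (U5 <- U1 -> U8 -> U11) has no collider blocking it and no conditioned non-collider, so it is open.
Try {U1}:
  P1: blocked at fork node U1 ∈ conditioning set.
  P2: blocked at fork node U1 ∈ conditioning set.
  P3: blocked at fork node U1 ∈ conditioning set.
  P4: blocked at fork node U1 ∈ conditioning set.
{U1} contains no descendant of U5 and blocks every backdoor path.
No other singleton works — e.g. {U8} leaves P3 open — so {U1} is the unique smallest valid adjustment set.

{U1}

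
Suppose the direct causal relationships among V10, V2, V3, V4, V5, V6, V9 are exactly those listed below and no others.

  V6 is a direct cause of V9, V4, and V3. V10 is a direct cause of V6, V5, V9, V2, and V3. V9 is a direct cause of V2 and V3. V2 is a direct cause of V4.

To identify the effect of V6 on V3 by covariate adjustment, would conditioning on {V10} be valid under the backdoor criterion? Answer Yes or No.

Yes

Backdoor paths from V6 to V3 (paths whose first edge points into V6):
  P1: V6 <- V10 -> V9 -> V3
  P2: V6 <- V10 -> V2 <- V9 -> V3
  P3: V6 <- V10 -> V3
Condition 1 (no descendant of V6 in the set): holds — descendants of V6 are {V2, V3, V4, V9}; none are in {V10}.
Condition 2 (every backdoor path blocked by {V10}):
  P1: blocked at fork node V10 ∈ conditioning set.
  P2: blocked at fork node V10 ∈ conditioning set.
  P3: blocked at fork node V10 ∈ conditioning set.
{V10} satisfies the backdoor criterion.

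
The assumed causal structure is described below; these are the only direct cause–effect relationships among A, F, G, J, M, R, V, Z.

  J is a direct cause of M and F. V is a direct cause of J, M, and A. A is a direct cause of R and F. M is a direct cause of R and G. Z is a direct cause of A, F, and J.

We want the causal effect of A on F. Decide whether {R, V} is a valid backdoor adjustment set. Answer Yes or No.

Backdoor paths from A to F (paths whose first edge points into A):
  P1: A <- Z -> J -> F
  P2: A <- Z -> F
  P3: A <- V -> J <- Z -> F
  P4: A <- V -> J -> F
  P5: A <- V -> M <- J <- Z -> F
  P6: A <- V -> M <- J -> F
Condition 1 (no descendant of A in the set): FAILS — R is a descendant of A.
Condition 2 (every backdoor path blocked by {R, V}):
  P1: open — no interior node is in the conditioning set.
  P2: open — no interior node is in the conditioning set.
  P3: blocked at fork node V ∈ conditioning set.
  P4: blocked at fork node V ∈ conditioning set.
  P5: blocked at fork node V ∈ conditioning set.
  P6: blocked at fork node V ∈ conditioning set.
{R, V} does not satisfy the backdoor criterion.

No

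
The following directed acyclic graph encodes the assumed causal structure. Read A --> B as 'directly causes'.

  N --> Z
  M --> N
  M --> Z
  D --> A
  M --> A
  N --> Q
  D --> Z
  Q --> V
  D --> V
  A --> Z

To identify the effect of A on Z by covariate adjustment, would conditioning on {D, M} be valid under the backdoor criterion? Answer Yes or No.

Backdoor paths from A to Z (paths whose first edge points into A):
  P1: A <- D -> Z
  P2: A <- D -> V <- Q <- N <- M -> Z
  P3: A <- D -> V <- Q <- N -> Z
  P4: A <- M -> N -> Z
  P5: A <- M -> N -> Q -> V <- D -> Z
  P6: A <- M -> Z
Condition 1 (no descendant of A in the set): holds — descendants of A are {Z}; none are in {D, M}.
Condition 2 (every backdoor path blocked by {D, M}):
  P1: blocked at fork node D ∈ conditioning set.
  P2: blocked at fork node D ∈ conditioning set.
  P3: blocked at fork node D ∈ conditioning set.
  P4: blocked at fork node M ∈ conditioning set.
  P5: blocked at fork node M ∈ conditioning set.
  P6: blocked at fork node M ∈ conditioning set.
{D, M} satisfies the backdoor criterion.

Yes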